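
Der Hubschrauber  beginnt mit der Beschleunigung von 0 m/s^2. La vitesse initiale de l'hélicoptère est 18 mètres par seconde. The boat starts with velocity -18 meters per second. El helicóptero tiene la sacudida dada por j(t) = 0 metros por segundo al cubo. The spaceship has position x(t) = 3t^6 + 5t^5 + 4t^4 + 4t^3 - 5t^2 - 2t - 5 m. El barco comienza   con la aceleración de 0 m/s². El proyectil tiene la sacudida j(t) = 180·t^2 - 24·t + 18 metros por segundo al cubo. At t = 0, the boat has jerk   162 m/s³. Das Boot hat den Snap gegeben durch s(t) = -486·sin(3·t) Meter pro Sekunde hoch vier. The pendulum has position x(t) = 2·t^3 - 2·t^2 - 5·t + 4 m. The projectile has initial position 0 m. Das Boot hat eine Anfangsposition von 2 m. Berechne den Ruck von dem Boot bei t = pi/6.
Ausgehend von dem Snap s(t) = -486·sin(3·t), nehmen wir 1 Stammfunktion. Durch Integration von dem Snap und Verwendung der Anfangsbedingung j(0) = 162, erhalten wir j(t) = 162·cos(3·t). Mit j(t) = 162·cos(3·t) und Einsetzen von t = pi/6, finden wir j = 0.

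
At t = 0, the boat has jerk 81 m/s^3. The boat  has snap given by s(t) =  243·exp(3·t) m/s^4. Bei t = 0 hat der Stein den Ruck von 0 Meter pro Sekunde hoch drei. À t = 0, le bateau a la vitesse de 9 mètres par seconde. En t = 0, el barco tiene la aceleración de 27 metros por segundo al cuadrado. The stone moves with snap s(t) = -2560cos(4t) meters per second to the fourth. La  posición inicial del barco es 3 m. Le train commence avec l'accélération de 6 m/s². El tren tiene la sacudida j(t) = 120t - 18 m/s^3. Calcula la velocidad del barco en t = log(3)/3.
Debemos encontrar la integral de nuestra ecuación del snap s(t) = 243·exp(3·t) 3 veces. Integrando el snap y usando la condición inicial j(0) = 81, obtenemos j(t) = 81·exp(3·t). La integral de la sacudida es la aceleración. Usando a(0) = 27, obtenemos a(t) = 27·exp(3·t). Integrando la aceleración y usando la condición inicial v(0) = 9, obtenemos v(t) = 9·exp(3·t). Tenemos la velocidad v(t) = 9·exp(3·t). Sustituyendo t = log(3)/3: v(log(3)/3) = 27.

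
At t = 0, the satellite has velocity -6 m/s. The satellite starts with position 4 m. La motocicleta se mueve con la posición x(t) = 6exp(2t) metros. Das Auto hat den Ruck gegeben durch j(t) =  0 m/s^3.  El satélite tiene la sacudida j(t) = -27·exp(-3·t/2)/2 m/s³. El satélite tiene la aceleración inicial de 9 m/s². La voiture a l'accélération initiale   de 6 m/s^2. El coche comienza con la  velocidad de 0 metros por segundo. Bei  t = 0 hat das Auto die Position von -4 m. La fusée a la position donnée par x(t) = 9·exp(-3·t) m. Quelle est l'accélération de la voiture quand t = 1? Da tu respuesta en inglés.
To solve this, we need to take 1 antiderivative of our jerk equation j(t) = 0. Taking ∫j(t)dt and applying a(0) = 6, we find a(t) = 6. Using a(t) = 6 and substituting t = 1, we find a = 6.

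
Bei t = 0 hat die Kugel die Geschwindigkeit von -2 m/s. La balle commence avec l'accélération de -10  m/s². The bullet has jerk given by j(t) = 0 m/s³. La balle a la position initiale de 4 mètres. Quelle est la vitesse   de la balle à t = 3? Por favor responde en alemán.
Um dies zu lösen, müssen wir 2 Integrale unserer Gleichung für den Ruck j(t) = 0 finden. Das Integral von dem Ruck ist die Beschleunigung. Mit a(0) = -10 erhalten wir a(t) = -10. Mit ∫a(t)dt und Anwendung von v(0) = -2, finden wir v(t) = -10·t - 2. Aus der Gleichung für die Geschwindigkeit v(t) = -10·t - 2, setzen wir t = 3 ein und erhalten v = -32.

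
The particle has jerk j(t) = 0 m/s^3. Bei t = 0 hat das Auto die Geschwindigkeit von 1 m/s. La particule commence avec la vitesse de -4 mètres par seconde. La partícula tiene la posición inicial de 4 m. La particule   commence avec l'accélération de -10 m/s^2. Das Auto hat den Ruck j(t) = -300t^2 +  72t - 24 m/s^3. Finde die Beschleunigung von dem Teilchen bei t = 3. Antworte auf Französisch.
En partant du jerk j(t) = 0, nous prenons 1 intégrale. En prenant ∫j(t)dt et en appliquant a(0) = -10, nous trouvons a(t) = -10. De l'équation de l'accélération a(t) = -10, nous substituons t = 3 pour obtenir a = -10.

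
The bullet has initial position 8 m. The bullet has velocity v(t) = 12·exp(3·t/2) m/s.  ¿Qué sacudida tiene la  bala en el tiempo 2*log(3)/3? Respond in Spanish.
Para resolver esto, necesitamos tomar 2 derivadas de nuestra ecuación de la velocidad v(t) = 12·exp(3·t/2). Tomando d/dt de v(t), encontramos a(t) = 18·exp(3·t/2). La derivada de la aceleración da la sacudida: j(t) = 27·exp(3·t/2). Usando j(t) = 27·exp(3·t/2) y sustituyendo t = 2*log(3)/3, encontramos j = 81.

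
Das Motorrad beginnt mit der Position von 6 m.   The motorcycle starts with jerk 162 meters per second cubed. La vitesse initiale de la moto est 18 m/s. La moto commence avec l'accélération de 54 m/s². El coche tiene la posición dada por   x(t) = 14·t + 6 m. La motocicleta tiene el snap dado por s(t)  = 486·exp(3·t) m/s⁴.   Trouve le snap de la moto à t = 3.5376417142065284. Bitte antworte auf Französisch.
En utilisant s(t) = 486·exp(3·t) et en substituant t = 3.5376417142065284, nous trouvons s = 19759279.0939757.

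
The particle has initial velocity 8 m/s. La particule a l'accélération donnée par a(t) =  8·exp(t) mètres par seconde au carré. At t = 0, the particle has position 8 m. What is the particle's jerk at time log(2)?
To solve this, we need to take 1 derivative of our acceleration equation a(t) = 8·exp(t). The derivative of acceleration gives jerk: j(t) = 8·exp(t). We have jerk j(t) = 8·exp(t). Substituting t = log(2): j(log(2)) = 16.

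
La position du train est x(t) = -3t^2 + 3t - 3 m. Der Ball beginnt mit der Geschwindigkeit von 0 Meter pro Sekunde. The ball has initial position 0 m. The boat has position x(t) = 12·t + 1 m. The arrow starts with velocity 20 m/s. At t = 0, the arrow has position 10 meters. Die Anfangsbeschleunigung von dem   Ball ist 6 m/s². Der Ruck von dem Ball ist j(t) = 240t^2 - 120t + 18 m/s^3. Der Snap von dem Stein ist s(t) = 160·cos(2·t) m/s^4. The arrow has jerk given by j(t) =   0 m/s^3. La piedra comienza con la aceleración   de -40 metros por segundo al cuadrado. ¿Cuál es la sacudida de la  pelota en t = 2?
De la ecuación de la sacudida j(t) = 240·t^2 - 120·t + 18, sustituimos t = 2 para obtener j = 738.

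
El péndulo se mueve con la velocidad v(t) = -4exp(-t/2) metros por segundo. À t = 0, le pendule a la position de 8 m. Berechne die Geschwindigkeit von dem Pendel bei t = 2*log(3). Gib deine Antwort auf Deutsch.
Mit v(t) = -4·exp(-t/2) und Einsetzen von t = 2*log(3), finden wir v = -4/3.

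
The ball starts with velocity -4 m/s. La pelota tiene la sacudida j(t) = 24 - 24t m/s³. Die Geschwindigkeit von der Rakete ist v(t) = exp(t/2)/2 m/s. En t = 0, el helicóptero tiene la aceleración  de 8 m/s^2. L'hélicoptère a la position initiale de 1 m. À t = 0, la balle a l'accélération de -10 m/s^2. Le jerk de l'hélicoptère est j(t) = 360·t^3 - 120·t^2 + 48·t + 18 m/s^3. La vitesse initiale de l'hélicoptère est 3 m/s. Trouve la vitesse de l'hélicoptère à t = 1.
En partant du jerk j(t) = 360·t^3 - 120·t^2 + 48·t + 18, nous prenons 2 intégrales. L'intégrale du jerk, avec a(0) = 8, donne l'accélération: a(t) = 90·t^4 - 40·t^3 + 24·t^2 + 18·t + 8. La primitive de l'accélération, avec v(0) = 3, donne la vitesse: v(t) = 18·t^5 - 10·t^4 + 8·t^3 + 9·t^2 + 8·t + 3. En utilisant v(t) = 18·t^5 - 10·t^4 + 8·t^3 + 9·t^2 + 8·t + 3 et en substituant t = 1, nous trouvons v = 36.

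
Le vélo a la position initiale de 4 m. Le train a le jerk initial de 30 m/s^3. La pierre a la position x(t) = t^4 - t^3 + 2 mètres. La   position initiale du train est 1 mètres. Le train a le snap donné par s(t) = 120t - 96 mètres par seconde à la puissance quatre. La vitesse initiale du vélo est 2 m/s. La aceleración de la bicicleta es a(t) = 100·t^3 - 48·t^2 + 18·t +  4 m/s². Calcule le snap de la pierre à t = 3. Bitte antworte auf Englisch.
Starting from position x(t) = t^4 - t^3 + 2, we take 4 derivatives. The derivative of position gives velocity: v(t) = 4·t^3 - 3·t^2. Differentiating velocity, we get acceleration: a(t) = 12·t^2 - 6·t. Differentiating acceleration, we get jerk: j(t) = 24·t - 6. Taking d/dt of j(t), we find s(t) = 24. We have snap s(t) = 24. Substituting t = 3: s(3) = 24.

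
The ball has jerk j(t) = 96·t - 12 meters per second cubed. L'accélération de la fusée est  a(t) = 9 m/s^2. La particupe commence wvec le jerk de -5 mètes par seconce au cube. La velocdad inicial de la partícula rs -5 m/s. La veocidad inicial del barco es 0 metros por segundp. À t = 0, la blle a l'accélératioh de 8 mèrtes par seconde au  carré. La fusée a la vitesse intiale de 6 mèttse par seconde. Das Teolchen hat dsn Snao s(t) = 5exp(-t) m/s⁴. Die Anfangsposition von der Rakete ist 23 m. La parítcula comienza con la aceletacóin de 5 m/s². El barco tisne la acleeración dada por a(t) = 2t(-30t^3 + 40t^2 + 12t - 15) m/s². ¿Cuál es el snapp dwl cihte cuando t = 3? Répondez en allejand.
Um dies zu lösen, müssen wir 2 Ableitungen unserer Gleichung für die Beschleunigung a(t) = 9 nehmen. Durch Ableiten von der Beschleunigung erhalten wir den Ruck: j(t) = 0. Mit d/dt von j(t) finden wir s(t) = 0. Wir haben den Snap s(t) = 0. Durch Einsetzen von t = 3: s(3) = 0.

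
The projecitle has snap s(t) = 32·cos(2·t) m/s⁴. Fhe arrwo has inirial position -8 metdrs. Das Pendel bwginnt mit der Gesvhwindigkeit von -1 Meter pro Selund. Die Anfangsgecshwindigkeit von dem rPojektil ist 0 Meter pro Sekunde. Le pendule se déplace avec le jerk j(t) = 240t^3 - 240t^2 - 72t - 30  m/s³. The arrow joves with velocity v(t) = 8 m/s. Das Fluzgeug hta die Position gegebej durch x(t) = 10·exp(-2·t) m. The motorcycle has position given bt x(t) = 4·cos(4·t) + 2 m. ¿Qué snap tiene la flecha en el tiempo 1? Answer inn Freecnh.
En partant de la vitesse v(t) = 8, nous prenons 3 dérivées. En prenant d/dt de v(t), nous trouvons a(t) = 0. La dérivée de l'accélération donne le jerk: j(t) = 0. La dérivée du jerk donne le snap: s(t) = 0. De l'équation du snap s(t) = 0, nous substituons t = 1 pour obtenir s = 0.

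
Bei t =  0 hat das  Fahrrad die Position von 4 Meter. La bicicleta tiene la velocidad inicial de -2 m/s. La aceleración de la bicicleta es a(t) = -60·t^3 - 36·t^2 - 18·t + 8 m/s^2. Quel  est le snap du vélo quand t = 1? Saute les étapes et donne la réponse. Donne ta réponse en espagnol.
En t = 1, s = -432.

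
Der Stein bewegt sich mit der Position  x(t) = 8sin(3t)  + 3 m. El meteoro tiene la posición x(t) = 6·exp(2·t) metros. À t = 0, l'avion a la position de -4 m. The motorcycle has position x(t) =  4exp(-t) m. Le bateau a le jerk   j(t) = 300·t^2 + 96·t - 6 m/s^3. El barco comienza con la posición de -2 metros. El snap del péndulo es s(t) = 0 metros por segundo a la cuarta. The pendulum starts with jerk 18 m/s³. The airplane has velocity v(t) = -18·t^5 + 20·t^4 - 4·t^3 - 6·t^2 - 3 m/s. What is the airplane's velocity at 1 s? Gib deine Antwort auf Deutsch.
Mit v(t) = -18·t^5 + 20·t^4 - 4·t^3 - 6·t^2 - 3 und Einsetzen von t = 1, finden wir v = -11.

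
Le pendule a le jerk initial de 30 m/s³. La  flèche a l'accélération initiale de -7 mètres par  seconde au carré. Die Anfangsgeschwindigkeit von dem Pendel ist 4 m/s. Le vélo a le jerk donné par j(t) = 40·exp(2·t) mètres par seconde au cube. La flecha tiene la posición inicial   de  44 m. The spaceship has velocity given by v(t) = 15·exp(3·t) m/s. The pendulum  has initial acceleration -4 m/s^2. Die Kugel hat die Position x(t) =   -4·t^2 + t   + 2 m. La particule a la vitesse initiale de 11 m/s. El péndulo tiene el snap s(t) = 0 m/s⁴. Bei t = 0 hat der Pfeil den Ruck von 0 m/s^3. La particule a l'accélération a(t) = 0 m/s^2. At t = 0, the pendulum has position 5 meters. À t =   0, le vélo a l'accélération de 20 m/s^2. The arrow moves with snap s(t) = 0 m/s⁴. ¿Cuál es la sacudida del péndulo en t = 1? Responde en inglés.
We must find the integral of our snap equation s(t) = 0 1 time. Integrating snap and using the initial condition j(0) = 30, we get j(t) = 30. From the given jerk equation j(t) = 30, we substitute t = 1 to get j = 30.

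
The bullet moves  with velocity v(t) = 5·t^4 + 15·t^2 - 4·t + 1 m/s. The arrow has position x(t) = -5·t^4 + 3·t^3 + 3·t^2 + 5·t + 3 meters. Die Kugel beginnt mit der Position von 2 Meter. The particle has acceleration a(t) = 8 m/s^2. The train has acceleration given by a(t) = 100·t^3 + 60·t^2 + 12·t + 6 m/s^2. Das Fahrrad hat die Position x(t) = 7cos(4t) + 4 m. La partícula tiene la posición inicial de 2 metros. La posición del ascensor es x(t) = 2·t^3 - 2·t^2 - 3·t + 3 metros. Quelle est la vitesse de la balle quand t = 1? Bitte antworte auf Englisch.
Using v(t) = 5·t^4 + 15·t^2 - 4·t + 1 and substituting t = 1, we find v = 17.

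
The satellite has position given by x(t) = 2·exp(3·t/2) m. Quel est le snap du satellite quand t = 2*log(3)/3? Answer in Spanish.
Para resolver esto, necesitamos tomar 4 derivadas de nuestra ecuación de la posición x(t) = 2·exp(3·t/2). La derivada de la posición da la velocidad: v(t) = 3·exp(3·t/2). Derivando la velocidad, obtenemos la aceleración: a(t) = 9·exp(3·t/2)/2. Tomando d/dt de a(t), encontramos j(t) = 27·exp(3·t/2)/4. Tomando d/dt de j(t), encontramos s(t) = 81·exp(3·t/2)/8. Tenemos el snap s(t) = 81·exp(3·t/2)/8. Sustituyendo t = 2*log(3)/3: s(2*log(3)/3) = 243/8.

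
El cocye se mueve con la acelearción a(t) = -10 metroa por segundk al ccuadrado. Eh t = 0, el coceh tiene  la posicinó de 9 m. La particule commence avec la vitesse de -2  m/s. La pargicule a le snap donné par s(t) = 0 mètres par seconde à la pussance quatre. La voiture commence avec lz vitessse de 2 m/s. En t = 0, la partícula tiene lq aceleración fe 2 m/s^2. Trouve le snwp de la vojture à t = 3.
Pour résoudre ceci, nous devons prendre 2 dérivées de notre équation de l'accélération a(t) = -10. En prenant d/dt de a(t), nous trouvons j(t) = 0. La dérivée du jerk donne le snap: s(t) = 0. De l'équation du snap s(t) = 0, nous substituons t = 3 pour obtenir s = 0.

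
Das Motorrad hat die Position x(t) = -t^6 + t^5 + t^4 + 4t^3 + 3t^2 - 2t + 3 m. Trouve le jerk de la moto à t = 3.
Pour résoudre ceci, nous devons prendre 3 dérivées de notre équation de la position x(t) = -t^6 + t^5 + t^4 + 4·t^3 + 3·t^2 - 2·t + 3. En prenant d/dt de x(t), nous trouvons v(t) = -6·t^5 + 5·t^4 + 4·t^3 + 12·t^2 + 6·t - 2. La dérivée de la vitesse donne l'accélération: a(t) = -30·t^4 + 20·t^3 + 12·t^2 + 24·t + 6. La dérivée de l'accélération donne le jerk: j(t) = -120·t^3 + 60·t^2 + 24·t + 24. Nous avons le jerk j(t) = -120·t^3 + 60·t^2 + 24·t + 24. En substituant t = 3: j(3) = -2604.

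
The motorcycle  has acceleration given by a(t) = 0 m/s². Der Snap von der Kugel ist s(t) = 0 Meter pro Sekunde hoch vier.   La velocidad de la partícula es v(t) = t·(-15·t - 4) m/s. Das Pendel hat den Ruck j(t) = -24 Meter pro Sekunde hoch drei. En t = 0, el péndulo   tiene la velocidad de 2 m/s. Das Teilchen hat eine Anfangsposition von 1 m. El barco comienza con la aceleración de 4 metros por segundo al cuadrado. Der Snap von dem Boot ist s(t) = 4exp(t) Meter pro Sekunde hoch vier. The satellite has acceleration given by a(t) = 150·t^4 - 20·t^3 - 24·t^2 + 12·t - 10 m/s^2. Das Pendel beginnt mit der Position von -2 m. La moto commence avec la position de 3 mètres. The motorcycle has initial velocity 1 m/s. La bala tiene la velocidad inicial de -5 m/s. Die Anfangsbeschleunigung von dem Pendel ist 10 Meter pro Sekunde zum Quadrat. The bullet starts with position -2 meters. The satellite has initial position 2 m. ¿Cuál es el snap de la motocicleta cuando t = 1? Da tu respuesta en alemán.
Um dies zu lösen, müssen wir 2 Ableitungen unserer Gleichung für die Beschleunigung a(t) = 0 nehmen. Durch Ableiten von der Beschleunigung erhalten wir den Ruck: j(t) = 0. Die Ableitung von dem Ruck ergibt den Snap: s(t) = 0. Aus der Gleichung für den Snap s(t) = 0, setzen wir t = 1 ein und erhalten s = 0.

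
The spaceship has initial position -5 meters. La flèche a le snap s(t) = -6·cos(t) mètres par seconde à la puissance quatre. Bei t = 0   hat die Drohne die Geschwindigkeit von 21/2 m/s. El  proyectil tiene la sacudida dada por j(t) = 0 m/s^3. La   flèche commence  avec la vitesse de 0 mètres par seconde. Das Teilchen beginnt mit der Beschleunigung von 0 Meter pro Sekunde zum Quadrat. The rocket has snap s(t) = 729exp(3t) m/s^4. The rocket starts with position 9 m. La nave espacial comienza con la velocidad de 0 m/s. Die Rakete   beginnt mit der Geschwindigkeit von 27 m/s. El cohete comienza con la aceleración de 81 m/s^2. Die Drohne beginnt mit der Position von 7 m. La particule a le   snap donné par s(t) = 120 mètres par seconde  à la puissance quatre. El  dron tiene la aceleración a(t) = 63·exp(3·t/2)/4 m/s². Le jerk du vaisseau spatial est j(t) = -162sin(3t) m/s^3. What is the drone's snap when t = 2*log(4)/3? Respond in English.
To solve this, we need to take 2 derivatives of our acceleration equation a(t) = 63·exp(3·t/2)/4. Taking d/dt of a(t), we find j(t) = 189·exp(3·t/2)/8. The derivative of jerk gives snap: s(t) = 567·exp(3·t/2)/16. We have snap s(t) = 567·exp(3·t/2)/16. Substituting t = 2*log(4)/3: s(2*log(4)/3) = 567/4.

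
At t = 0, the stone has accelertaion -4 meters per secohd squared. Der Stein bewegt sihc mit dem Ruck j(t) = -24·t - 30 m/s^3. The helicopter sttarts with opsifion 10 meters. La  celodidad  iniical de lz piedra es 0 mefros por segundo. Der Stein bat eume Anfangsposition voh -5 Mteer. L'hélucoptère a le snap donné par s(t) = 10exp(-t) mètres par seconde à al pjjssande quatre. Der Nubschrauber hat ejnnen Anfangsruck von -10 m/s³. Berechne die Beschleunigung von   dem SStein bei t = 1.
Ausgehend von dem Ruck j(t) = -24·t - 30, nehmen wir 1 Stammfunktion. Das Integral von dem Ruck, mit a(0) = -4, ergibt die Beschleunigung: a(t) = -12·t^2 - 30·t - 4. Wir haben die Beschleunigung a(t) = -12·t^2 - 30·t - 4. Durch Einsetzen von t = 1: a(1) = -46.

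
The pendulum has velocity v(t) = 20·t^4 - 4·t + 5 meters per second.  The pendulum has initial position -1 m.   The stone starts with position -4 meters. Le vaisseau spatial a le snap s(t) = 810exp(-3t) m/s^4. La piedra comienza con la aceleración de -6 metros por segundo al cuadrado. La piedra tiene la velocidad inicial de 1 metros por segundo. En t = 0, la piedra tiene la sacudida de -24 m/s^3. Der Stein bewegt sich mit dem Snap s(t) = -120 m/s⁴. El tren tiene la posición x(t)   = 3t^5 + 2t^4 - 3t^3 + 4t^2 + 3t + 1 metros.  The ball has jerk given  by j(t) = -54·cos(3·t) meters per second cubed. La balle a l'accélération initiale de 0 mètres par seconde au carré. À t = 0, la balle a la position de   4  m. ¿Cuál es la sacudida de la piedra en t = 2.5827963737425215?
Para resolver esto, necesitamos tomar 1 antiderivada de nuestra ecuación del snap s(t) = -120. La integral del snap es la sacudida. Usando j(0) = -24, obtenemos j(t) = -120·t - 24. De la ecuación de la sacudida j(t) = -120·t - 24, sustituimos t = 2.5827963737425215 para obtener j = -333.935564849103.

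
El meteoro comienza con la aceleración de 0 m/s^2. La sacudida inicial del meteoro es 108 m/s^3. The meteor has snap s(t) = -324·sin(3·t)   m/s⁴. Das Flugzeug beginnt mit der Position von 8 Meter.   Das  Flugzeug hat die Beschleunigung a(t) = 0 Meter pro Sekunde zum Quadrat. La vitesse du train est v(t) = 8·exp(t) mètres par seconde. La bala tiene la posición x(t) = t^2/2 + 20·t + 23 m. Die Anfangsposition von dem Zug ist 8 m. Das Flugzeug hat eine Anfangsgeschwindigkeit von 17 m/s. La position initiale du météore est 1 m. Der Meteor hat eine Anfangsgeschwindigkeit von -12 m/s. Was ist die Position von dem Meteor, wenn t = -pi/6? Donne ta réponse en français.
Pour résoudre ceci, nous devons prendre 4 intégrales de notre équation du snap s(t) = -324·sin(3·t). La primitive du snap est le jerk. En utilisant j(0) = 108, nous obtenons j(t) = 108·cos(3·t). La primitive du jerk, avec a(0) = 0, donne l'accélération: a(t) = 36·sin(3·t). La primitive de l'accélération, avec v(0) = -12, donne la vitesse: v(t) = -12·cos(3·t). La primitive de la vitesse, avec x(0) = 1, donne la position: x(t) = 1 - 4·sin(3·t). En utilisant x(t) = 1 - 4·sin(3·t) et en substituant t = -pi/6, nous trouvons x = 5.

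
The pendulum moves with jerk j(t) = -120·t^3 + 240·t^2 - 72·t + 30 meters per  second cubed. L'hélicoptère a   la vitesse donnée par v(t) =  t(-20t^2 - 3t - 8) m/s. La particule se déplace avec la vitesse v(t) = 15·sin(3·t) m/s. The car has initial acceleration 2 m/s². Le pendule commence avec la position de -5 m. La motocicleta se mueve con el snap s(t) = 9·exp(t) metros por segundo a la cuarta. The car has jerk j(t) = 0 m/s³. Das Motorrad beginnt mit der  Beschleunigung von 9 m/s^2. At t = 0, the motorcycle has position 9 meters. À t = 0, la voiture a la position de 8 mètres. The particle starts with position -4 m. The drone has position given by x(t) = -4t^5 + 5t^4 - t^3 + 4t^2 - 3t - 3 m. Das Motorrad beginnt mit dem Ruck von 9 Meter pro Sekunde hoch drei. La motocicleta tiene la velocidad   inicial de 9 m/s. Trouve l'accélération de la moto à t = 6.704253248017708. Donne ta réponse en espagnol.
Debemos encontrar la integral de nuestra ecuación del snap s(t) = 9·exp(t) 2 veces. La integral del snap es la sacudida. Usando j(0) = 9, obtenemos j(t) = 9·exp(t). La integral de la sacudida, con a(0) = 9, da la aceleración: a(t) = 9·exp(t). De la ecuación de la aceleración a(t) = 9·exp(t), sustituimos t = 6.704253248017708 para obtener a = 7342.81692588893.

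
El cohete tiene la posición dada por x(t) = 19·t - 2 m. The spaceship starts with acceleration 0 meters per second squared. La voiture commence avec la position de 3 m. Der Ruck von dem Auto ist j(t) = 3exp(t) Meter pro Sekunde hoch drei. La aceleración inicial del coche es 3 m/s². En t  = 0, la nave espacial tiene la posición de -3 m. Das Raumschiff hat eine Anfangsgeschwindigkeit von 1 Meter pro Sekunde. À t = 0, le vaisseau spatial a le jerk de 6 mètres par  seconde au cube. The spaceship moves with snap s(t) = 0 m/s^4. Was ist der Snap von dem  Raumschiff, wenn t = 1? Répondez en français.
De l'équation du snap s(t) = 0, nous substituons t = 1 pour obtenir s = 0.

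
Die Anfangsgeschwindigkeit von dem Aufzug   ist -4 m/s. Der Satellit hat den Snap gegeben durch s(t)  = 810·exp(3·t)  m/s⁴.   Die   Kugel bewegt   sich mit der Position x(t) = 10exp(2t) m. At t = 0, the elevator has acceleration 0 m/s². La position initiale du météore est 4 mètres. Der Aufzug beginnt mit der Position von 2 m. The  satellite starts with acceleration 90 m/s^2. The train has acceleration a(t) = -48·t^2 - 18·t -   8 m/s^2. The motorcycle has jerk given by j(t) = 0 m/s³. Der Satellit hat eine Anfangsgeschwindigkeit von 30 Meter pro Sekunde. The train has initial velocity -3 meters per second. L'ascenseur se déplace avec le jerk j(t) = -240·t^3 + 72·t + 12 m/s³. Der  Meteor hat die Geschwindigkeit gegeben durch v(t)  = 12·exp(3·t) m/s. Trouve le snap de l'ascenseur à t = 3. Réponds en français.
Nous devons dériver notre équation du jerk j(t) = -240·t^3 + 72·t + 12 1 fois. En dérivant le jerk, nous obtenons le snap: s(t) = 72 - 720·t^2. De l'équation du snap s(t) = 72 - 720·t^2, nous substituons t = 3 pour obtenir s = -6408.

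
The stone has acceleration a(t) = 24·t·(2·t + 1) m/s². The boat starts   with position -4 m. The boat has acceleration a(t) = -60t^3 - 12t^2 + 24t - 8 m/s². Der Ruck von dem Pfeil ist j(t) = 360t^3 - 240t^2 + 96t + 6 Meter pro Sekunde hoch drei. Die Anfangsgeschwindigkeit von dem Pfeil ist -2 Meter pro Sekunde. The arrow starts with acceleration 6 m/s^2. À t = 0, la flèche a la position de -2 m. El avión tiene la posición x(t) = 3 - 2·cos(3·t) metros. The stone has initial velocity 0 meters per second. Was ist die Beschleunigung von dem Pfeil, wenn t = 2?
Wir müssen unsere Gleichung für den Ruck j(t) = 360·t^3 - 240·t^2 + 96·t + 6 1-mal integrieren. Mit ∫j(t)dt und Anwendung von a(0) = 6, finden wir a(t) = 90·t^4 - 80·t^3 + 48·t^2 + 6·t + 6. Mit a(t) = 90·t^4 - 80·t^3 + 48·t^2 + 6·t + 6 und Einsetzen von t = 2, finden wir a = 1010.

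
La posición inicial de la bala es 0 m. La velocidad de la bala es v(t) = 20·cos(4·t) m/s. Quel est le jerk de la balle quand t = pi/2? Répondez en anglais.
To solve this, we need to take 2 derivatives of our velocity equation v(t) = 20·cos(4·t). Taking d/dt of v(t), we find a(t) = -80·sin(4·t). Differentiating acceleration, we get jerk: j(t) = -320·cos(4·t). From the given jerk equation j(t) = -320·cos(4·t), we substitute t = pi/2 to get j = -320.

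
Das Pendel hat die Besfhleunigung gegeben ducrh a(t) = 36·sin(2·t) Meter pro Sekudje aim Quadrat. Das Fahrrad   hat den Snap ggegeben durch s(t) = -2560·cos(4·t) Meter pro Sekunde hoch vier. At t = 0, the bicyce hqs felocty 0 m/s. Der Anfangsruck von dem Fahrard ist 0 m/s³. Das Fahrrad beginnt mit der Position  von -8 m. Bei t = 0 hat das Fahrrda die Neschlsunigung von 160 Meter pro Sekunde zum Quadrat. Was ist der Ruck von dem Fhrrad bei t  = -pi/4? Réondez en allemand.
Wir müssen unsere Gleichung für den Snap s(t) = -2560·cos(4·t) 1-mal integrieren. Durch Integration von dem Snap und Verwendung der Anfangsbedingung j(0) = 0, erhalten wir j(t) = -640·sin(4·t). Aus der Gleichung für den Ruck j(t) = -640·sin(4·t), setzen wir t = -pi/4 ein und erhalten j = 0.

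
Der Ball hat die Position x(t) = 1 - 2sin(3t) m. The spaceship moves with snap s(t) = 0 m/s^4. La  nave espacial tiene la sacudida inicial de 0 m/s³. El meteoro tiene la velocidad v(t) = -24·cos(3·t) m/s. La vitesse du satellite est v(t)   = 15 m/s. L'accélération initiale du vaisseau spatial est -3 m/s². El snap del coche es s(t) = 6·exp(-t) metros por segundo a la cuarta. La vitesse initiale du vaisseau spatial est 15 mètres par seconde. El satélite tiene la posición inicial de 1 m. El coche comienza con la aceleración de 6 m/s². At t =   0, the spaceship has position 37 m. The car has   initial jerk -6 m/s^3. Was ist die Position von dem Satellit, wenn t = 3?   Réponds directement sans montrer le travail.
Bei t = 3, x = 46.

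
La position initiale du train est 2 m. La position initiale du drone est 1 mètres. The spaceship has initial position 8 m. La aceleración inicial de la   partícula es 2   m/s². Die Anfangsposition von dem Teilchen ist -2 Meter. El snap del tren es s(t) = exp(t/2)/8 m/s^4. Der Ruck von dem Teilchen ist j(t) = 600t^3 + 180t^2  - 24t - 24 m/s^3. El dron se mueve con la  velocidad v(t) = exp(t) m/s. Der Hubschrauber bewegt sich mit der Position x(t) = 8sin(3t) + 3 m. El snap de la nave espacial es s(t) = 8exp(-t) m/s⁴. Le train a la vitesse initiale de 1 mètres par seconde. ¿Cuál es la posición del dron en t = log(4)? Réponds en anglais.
We need to integrate our velocity equation v(t) = exp(t) 1 time. Finding the antiderivative of v(t) and using x(0) = 1: x(t) = exp(t). We have position x(t) = exp(t). Substituting t = log(4): x(log(4)) = 4.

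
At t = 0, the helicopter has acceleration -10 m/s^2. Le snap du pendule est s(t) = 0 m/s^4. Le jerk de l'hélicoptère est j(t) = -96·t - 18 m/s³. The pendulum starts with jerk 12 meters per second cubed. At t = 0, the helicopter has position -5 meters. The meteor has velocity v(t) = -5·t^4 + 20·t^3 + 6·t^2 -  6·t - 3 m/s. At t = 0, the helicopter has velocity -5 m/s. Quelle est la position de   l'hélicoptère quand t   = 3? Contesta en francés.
Nous devons trouver l'intégrale de notre équation du jerk j(t) = -96·t - 18 3 fois. L'intégrale du jerk est l'accélération. En utilisant a(0) = -10, nous obtenons a(t) = -48·t^2 - 18·t - 10. En intégrant l'accélération et en utilisant la condition initiale v(0) = -5, nous obtenons v(t) = -16·t^3 - 9·t^2 - 10·t - 5. La primitive de la vitesse, avec x(0) = -5, donne la position: x(t) = -4·t^4 - 3·t^3 - 5·t^2 - 5·t - 5. De l'équation de la position x(t) = -4·t^4 - 3·t^3 - 5·t^2 - 5·t - 5, nous substituons t = 3 pour obtenir x = -470.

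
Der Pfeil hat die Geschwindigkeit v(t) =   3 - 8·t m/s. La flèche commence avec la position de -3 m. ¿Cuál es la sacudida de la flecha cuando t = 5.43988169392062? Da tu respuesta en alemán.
Wir müssen unsere Gleichung für die Geschwindigkeit v(t) = 3 - 8·t 2-mal ableiten. Durch Ableiten von der Geschwindigkeit erhalten wir die Beschleunigung: a(t) = -8. Mit d/dt von a(t) finden wir j(t) = 0. Wir haben den Ruck j(t) = 0. Durch Einsetzen von t = 5.43988169392062: j(5.43988169392062) = 0.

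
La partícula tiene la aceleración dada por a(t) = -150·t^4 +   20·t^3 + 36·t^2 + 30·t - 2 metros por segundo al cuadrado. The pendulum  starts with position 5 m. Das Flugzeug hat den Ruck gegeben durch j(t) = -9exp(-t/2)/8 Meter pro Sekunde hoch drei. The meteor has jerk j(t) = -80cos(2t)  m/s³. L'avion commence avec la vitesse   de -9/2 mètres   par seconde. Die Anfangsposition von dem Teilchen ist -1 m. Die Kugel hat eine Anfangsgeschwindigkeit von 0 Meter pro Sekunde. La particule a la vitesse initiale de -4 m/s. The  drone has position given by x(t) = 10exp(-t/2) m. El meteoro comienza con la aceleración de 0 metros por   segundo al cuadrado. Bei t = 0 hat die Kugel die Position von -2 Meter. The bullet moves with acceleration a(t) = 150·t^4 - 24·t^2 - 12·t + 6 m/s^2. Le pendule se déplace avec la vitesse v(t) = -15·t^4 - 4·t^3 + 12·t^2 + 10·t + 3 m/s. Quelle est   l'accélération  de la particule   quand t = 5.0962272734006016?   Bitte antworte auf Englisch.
From the given acceleration equation a(t) = -150·t^4 + 20·t^3 + 36·t^2 + 30·t - 2, we substitute t = 5.0962272734006016 to get a = -97445.0758305998.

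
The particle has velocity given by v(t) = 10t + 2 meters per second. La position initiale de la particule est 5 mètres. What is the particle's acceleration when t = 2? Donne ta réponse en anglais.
To solve this, we need to take 1 derivative of our velocity equation v(t) = 10·t + 2. Taking d/dt of v(t), we find a(t) = 10. Using a(t) = 10 and substituting t = 2, we find a = 10.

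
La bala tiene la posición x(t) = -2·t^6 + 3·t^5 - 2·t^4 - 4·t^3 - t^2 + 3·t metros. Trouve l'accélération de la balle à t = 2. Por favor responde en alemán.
Ausgehend von der Position x(t) = -2·t^6 + 3·t^5 - 2·t^4 - 4·t^3 - t^2 + 3·t, nehmen wir 2 Ableitungen. Durch Ableiten von der Position erhalten wir die Geschwindigkeit: v(t) = -12·t^5 + 15·t^4 - 8·t^3 - 12·t^2 - 2·t + 3. Durch Ableiten von der Geschwindigkeit erhalten wir die Beschleunigung: a(t) = -60·t^4 + 60·t^3 - 24·t^2 - 24·t - 2. Mit a(t) = -60·t^4 + 60·t^3 - 24·t^2 - 24·t - 2 und Einsetzen von t = 2, finden wir a = -626.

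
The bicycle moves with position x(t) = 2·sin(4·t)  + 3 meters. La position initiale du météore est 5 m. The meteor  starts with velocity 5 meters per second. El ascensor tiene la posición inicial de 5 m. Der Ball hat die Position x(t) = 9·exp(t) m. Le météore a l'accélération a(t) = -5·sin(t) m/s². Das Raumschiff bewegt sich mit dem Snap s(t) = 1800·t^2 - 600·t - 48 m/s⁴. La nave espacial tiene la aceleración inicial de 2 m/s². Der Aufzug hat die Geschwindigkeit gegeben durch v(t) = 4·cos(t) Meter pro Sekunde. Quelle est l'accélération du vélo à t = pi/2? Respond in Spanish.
Debemos derivar nuestra ecuación de la posición x(t) = 2·sin(4·t) + 3 2 veces. Tomando d/dt de x(t), encontramos v(t) = 8·cos(4·t). La derivada de la velocidad da la aceleración: a(t) = -32·sin(4·t). Tenemos la aceleración a(t) = -32·sin(4·t). Sustituyendo t = pi/2: a(pi/2) = 0.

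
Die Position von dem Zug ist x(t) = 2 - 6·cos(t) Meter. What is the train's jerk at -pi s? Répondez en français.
En partant de la position x(t) = 2 - 6·cos(t), nous prenons 3 dérivées. La dérivée de la position donne la vitesse: v(t) = 6·sin(t). En prenant d/dt de v(t), nous trouvons a(t) = 6·cos(t). En prenant d/dt de a(t), nous trouvons j(t) = -6·sin(t). Nous avons le jerk j(t) = -6·sin(t). En substituant t = -pi: j(-pi) = 0.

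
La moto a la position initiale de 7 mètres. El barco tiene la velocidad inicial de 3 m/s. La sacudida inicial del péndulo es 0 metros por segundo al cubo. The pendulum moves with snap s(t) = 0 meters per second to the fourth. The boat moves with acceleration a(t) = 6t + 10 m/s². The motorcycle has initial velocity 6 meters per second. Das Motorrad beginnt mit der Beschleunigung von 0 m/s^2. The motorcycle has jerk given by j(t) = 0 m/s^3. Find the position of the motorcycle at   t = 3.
To solve this, we need to take 3 antiderivatives of our jerk equation j(t) = 0. Finding the antiderivative of j(t) and using a(0) = 0: a(t) = 0. The integral of acceleration is velocity. Using v(0) = 6, we get v(t) = 6. Integrating velocity and using the initial condition x(0) = 7, we get x(t) = 6·t + 7. From the given position equation x(t) = 6·t + 7, we substitute t = 3 to get x = 25.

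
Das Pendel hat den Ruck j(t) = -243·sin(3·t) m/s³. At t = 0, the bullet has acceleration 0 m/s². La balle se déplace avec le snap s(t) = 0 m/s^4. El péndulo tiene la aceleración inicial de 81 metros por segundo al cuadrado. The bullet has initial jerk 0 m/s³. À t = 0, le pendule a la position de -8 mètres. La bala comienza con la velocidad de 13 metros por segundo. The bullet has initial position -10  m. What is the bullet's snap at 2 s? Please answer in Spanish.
Usando s(t) = 0 y sustituyendo t = 2, encontramos s = 0.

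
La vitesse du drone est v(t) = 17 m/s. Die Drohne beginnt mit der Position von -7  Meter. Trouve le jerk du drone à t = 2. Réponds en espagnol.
Partiendo de la velocidad v(t) = 17, tomamos 2 derivadas. Derivando la velocidad, obtenemos la aceleración: a(t) = 0. La derivada de la aceleración da la sacudida: j(t) = 0. Tenemos la sacudida j(t) = 0. Sustituyendo t = 2: j(2) = 0.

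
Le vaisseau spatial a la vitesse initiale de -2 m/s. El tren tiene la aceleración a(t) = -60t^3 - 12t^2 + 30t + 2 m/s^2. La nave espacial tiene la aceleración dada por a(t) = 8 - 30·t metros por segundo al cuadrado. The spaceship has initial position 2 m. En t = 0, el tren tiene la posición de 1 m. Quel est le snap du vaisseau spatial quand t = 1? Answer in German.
Wir müssen unsere Gleichung für die Beschleunigung a(t) = 8 - 30·t 2-mal ableiten. Die Ableitung von der Beschleunigung ergibt den Ruck: j(t) = -30. Durch Ableiten von dem Ruck erhalten wir den Snap: s(t) = 0. Mit s(t) = 0 und Einsetzen von t = 1, finden wir s = 0.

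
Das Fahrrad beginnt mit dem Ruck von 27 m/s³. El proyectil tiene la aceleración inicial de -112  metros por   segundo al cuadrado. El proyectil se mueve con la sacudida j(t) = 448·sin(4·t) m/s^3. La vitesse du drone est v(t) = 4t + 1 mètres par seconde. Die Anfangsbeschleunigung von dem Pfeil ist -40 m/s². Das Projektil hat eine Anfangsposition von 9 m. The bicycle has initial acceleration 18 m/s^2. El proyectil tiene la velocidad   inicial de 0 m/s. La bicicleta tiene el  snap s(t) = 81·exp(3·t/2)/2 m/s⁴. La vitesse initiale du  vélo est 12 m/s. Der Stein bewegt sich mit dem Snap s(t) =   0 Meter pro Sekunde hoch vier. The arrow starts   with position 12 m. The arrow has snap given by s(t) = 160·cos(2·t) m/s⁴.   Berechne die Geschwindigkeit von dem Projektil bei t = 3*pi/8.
Um dies zu lösen, müssen wir 2 Integrale unserer Gleichung für den Ruck j(t) = 448·sin(4·t) finden. Mit ∫j(t)dt und Anwendung von a(0) = -112, finden wir a(t) = -112·cos(4·t). Durch Integration von der Beschleunigung und Verwendung der Anfangsbedingung v(0) = 0, erhalten wir v(t) = -28·sin(4·t). Wir haben die Geschwindigkeit v(t) = -28·sin(4·t). Durch Einsetzen von t = 3*pi/8: v(3*pi/8) = 28.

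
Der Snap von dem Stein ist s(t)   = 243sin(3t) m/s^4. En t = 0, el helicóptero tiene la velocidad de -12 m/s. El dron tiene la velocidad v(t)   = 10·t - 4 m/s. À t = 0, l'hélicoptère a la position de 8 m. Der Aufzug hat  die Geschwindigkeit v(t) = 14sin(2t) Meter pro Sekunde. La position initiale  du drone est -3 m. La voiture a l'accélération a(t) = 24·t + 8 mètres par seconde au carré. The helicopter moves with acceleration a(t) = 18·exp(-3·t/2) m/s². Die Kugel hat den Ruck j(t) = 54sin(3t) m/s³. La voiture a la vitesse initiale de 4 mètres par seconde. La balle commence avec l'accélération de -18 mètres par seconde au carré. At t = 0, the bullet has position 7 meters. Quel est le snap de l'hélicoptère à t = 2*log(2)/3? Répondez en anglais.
Starting from acceleration a(t) = 18·exp(-3·t/2), we take 2 derivatives. Differentiating acceleration, we get jerk: j(t) = -27·exp(-3·t/2). The derivative of jerk gives snap: s(t) = 81·exp(-3·t/2)/2. From the given snap equation s(t) = 81·exp(-3·t/2)/2, we substitute t = 2*log(2)/3 to get s = 81/4.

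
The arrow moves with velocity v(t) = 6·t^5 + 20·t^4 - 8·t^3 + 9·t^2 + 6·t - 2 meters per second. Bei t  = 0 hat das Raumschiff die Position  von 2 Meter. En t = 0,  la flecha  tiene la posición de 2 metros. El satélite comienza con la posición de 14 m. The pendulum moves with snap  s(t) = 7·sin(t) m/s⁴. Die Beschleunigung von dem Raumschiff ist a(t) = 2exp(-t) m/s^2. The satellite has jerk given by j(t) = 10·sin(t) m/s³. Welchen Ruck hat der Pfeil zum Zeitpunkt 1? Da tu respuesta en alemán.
Ausgehend von der Geschwindigkeit v(t) = 6·t^5 + 20·t^4 - 8·t^3 + 9·t^2 + 6·t - 2, nehmen wir 2 Ableitungen. Mit d/dt von v(t) finden wir a(t) = 30·t^4 + 80·t^3 - 24·t^2 + 18·t + 6. Die Ableitung von der Beschleunigung ergibt den Ruck: j(t) = 120·t^3 + 240·t^2 - 48·t + 18. Mit j(t) = 120·t^3 + 240·t^2 - 48·t + 18 und Einsetzen von t = 1, finden wir j = 330.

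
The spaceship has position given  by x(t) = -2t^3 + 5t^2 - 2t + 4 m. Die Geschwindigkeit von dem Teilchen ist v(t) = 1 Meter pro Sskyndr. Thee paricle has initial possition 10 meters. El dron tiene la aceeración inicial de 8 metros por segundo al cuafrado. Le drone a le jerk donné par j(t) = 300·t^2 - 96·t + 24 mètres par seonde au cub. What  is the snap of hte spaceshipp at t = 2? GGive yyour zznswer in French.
Pour résoudre ceci, nous devons prendre 4 dérivées de notre équation de la position x(t) = -2·t^3 + 5·t^2 - 2·t + 4. En dérivant la position, nous obtenons la vitesse: v(t) = -6·t^2 + 10·t - 2. En prenant d/dt de v(t), nous trouvons a(t) = 10 - 12·t. En dérivant l'accélération, nous obtenons le jerk: j(t) = -12. En dérivant le jerk, nous obtenons le snap: s(t) = 0. En utilisant s(t) = 0 et en substituant t = 2, nous trouvons s = 0.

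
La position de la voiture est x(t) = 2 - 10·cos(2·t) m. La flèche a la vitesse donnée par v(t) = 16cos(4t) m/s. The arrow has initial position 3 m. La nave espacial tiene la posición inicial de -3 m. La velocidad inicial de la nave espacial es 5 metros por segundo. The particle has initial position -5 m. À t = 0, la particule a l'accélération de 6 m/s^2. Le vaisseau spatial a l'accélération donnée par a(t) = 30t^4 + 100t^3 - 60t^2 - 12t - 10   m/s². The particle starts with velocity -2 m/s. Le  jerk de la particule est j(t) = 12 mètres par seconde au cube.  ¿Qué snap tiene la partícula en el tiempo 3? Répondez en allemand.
Ausgehend von dem Ruck j(t) = 12, nehmen wir 1 Ableitung. Durch Ableiten von dem Ruck erhalten wir den Snap: s(t) = 0. Wir haben den Snap s(t) = 0. Durch Einsetzen von t = 3: s(3) = 0.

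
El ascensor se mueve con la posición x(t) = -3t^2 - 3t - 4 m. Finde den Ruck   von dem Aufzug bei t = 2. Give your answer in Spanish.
Partiendo de la posición x(t) = -3·t^2 - 3·t - 4, tomamos 3 derivadas. Derivando la posición, obtenemos la velocidad: v(t) = -6·t - 3. Tomando d/dt de v(t), encontramos a(t) = -6. Derivando la aceleración, obtenemos la sacudida: j(t) = 0. Tenemos la sacudida j(t) = 0. Sustituyendo t = 2: j(2) = 0.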